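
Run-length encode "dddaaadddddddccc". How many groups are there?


Input: dddaaadddddddccc
Scanning for consecutive runs:
  Group 1: 'd' x 3 (positions 0-2)
  Group 2: 'a' x 3 (positions 3-5)
  Group 3: 'd' x 7 (positions 6-12)
  Group 4: 'c' x 3 (positions 13-15)
Total groups: 4

4


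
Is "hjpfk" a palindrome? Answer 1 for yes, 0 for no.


Input: hjpfk
Reversed: kfpjh
  Compare pos 0 ('h') with pos 4 ('k'): MISMATCH
  Compare pos 1 ('j') with pos 3 ('f'): MISMATCH
Result: not a palindrome

0


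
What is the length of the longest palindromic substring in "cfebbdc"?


Input: "cfebbdc"
Checking substrings for palindromes:
  [3:5] "bb" (len 2) => palindrome
Longest palindromic substring: "bb" with length 2

2


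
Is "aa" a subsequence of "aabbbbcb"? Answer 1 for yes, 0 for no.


Check if "aa" is a subsequence of "aabbbbcb"
Greedy scan:
  Position 0 ('a'): matches sub[0] = 'a'
  Position 1 ('a'): matches sub[1] = 'a'
  Position 2 ('b'): no match needed
  Position 3 ('b'): no match needed
  Position 4 ('b'): no match needed
  Position 5 ('b'): no match needed
  Position 6 ('c'): no match needed
  Position 7 ('b'): no match needed
All 2 characters matched => is a subsequence

1


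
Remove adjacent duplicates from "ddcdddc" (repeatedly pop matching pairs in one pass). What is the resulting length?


Input: ddcdddc
Stack-based adjacent duplicate removal:
  Read 'd': push. Stack: d
  Read 'd': matches stack top 'd' => pop. Stack: (empty)
  Read 'c': push. Stack: c
  Read 'd': push. Stack: cd
  Read 'd': matches stack top 'd' => pop. Stack: c
  Read 'd': push. Stack: cd
  Read 'c': push. Stack: cdc
Final stack: "cdc" (length 3)

3


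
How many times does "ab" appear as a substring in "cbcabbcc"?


Searching for "ab" in "cbcabbcc"
Scanning each position:
  Position 0: "cb" => no
  Position 1: "bc" => no
  Position 2: "ca" => no
  Position 3: "ab" => MATCH
  Position 4: "bb" => no
  Position 5: "bc" => no
  Position 6: "cc" => no
Total occurrences: 1

1


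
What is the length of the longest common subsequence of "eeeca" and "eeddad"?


LCS of "eeeca" and "eeddad"
DP table:
           e    e    d    d    a    d
      0    0    0    0    0    0    0
  e   0    1    1    1    1    1    1
  e   0    1    2    2    2    2    2
  e   0    1    2    2    2    2    2
  c   0    1    2    2    2    2    2
  a   0    1    2    2    2    3    3
LCS length = dp[5][6] = 3

3


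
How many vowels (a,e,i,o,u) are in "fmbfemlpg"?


Input: fmbfemlpg
Checking each character:
  'f' at position 0: consonant
  'm' at position 1: consonant
  'b' at position 2: consonant
  'f' at position 3: consonant
  'e' at position 4: vowel (running total: 1)
  'm' at position 5: consonant
  'l' at position 6: consonant
  'p' at position 7: consonant
  'g' at position 8: consonant
Total vowels: 1

1


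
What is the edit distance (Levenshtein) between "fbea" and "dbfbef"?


Computing edit distance: "fbea" -> "dbfbef"
DP table:
           d    b    f    b    e    f
      0    1    2    3    4    5    6
  f   1    1    2    2    3    4    5
  b   2    2    1    2    2    3    4
  e   3    3    2    2    3    2    3
  a   4    4    3    3    3    3    3
Edit distance = dp[4][6] = 3

3


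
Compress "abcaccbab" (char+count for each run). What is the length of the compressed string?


Input: abcaccbab
Runs:
  'a' x 1 => "a1"
  'b' x 1 => "b1"
  'c' x 1 => "c1"
  'a' x 1 => "a1"
  'c' x 2 => "c2"
  'b' x 1 => "b1"
  'a' x 1 => "a1"
  'b' x 1 => "b1"
Compressed: "a1b1c1a1c2b1a1b1"
Compressed length: 16

16


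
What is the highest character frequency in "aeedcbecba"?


Input: aeedcbecba
Character counts:
  'a': 2
  'b': 2
  'c': 2
  'd': 1
  'e': 3
Maximum frequency: 3

3


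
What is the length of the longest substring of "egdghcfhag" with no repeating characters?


Input: "egdghcfhag"
Sliding window (track last position of each char):
  Position 0 ('e'): window [0,0] length 1 -- new best
  Position 1 ('g'): window [0,1] length 2 -- new best
  Position 2 ('d'): window [0,2] length 3 -- new best
  Position 3 ('g'): repeat (last at 1), move window start to 2
  Position 3 ('g'): window [2,3] length 2
  Position 4 ('h'): window [2,4] length 3
  Position 5 ('c'): window [2,5] length 4 -- new best
  Position 6 ('f'): window [2,6] length 5 -- new best
  Position 7 ('h'): repeat (last at 4), move window start to 5
  Position 7 ('h'): window [5,7] length 3
  Position 8 ('a'): window [5,8] length 4
  Position 9 ('g'): window [5,9] length 5
Longest substring with no repeats: "dghcf" with length 5

5


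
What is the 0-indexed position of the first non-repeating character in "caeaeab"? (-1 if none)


Input: caeaeab
Character frequencies:
  'a': 3
  'b': 1
  'c': 1
  'e': 2
Scanning left to right for freq == 1:
  Position 0 ('c'): unique! => answer = 0

0


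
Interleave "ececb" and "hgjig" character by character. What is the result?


Interleaving "ececb" and "hgjig":
  Position 0: 'e' from first, 'h' from second => "eh"
  Position 1: 'c' from first, 'g' from second => "cg"
  Position 2: 'e' from first, 'j' from second => "ej"
  Position 3: 'c' from first, 'i' from second => "ci"
  Position 4: 'b' from first, 'g' from second => "bg"
Result: ehcgejcibg

ehcgejcibg


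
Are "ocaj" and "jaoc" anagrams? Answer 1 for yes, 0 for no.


Strings: "ocaj", "jaoc"
Sorted first:  acjo
Sorted second: acjo
Sorted forms match => anagrams

1


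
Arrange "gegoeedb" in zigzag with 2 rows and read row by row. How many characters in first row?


Zigzag "gegoeedb" into 2 rows:
Placing characters:
  'g' => row 0
  'e' => row 1
  'g' => row 0
  'o' => row 1
  'e' => row 0
  'e' => row 1
  'd' => row 0
  'b' => row 1
Rows:
  Row 0: "gged"
  Row 1: "eoeb"
First row length: 4

4


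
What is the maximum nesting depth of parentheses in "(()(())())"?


Input: "(()(())())"
Tracking depth:
  Position 0 '(': depth becomes 1
  Position 1 '(': depth becomes 2
  Position 2 ')': depth becomes 1
  Position 3 '(': depth becomes 2
  Position 4 '(': depth becomes 3
  Position 5 ')': depth becomes 2
  Position 6 ')': depth becomes 1
  Position 7 '(': depth becomes 2
  Position 8 ')': depth becomes 1
  Position 9 ')': depth becomes 0
Maximum depth reached: 3

3


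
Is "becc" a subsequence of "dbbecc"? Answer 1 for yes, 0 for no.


Check if "becc" is a subsequence of "dbbecc"
Greedy scan:
  Position 0 ('d'): no match needed
  Position 1 ('b'): matches sub[0] = 'b'
  Position 2 ('b'): no match needed
  Position 3 ('e'): matches sub[1] = 'e'
  Position 4 ('c'): matches sub[2] = 'c'
  Position 5 ('c'): matches sub[3] = 'c'
All 4 characters matched => is a subsequence

1


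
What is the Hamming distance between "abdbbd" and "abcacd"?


Comparing "abdbbd" and "abcacd" position by position:
  Position 0: 'a' vs 'a' => same
  Position 1: 'b' vs 'b' => same
  Position 2: 'd' vs 'c' => differ
  Position 3: 'b' vs 'a' => differ
  Position 4: 'b' vs 'c' => differ
  Position 5: 'd' vs 'd' => same
Total differences (Hamming distance): 3

3


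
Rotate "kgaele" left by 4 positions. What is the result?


Input: "kgaele", rotate left by 4
First 4 characters: "kgae"
Remaining characters: "le"
Concatenate remaining + first: "le" + "kgae" = "lekgae"

lekgae


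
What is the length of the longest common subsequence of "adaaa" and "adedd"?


LCS of "adaaa" and "adedd"
DP table:
           a    d    e    d    d
      0    0    0    0    0    0
  a   0    1    1    1    1    1
  d   0    1    2    2    2    2
  a   0    1    2    2    2    2
  a   0    1    2    2    2    2
  a   0    1    2    2    2    2
LCS length = dp[5][5] = 2

2


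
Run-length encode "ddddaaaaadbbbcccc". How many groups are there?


Input: ddddaaaaadbbbcccc
Scanning for consecutive runs:
  Group 1: 'd' x 4 (positions 0-3)
  Group 2: 'a' x 5 (positions 4-8)
  Group 3: 'd' x 1 (positions 9-9)
  Group 4: 'b' x 3 (positions 10-12)
  Group 5: 'c' x 4 (positions 13-16)
Total groups: 5

5


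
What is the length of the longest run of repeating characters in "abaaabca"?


Input: "abaaabca"
Scanning for longest run:
  Position 1 ('b'): new char, reset run to 1
  Position 2 ('a'): new char, reset run to 1
  Position 3 ('a'): continues run of 'a', length=2
  Position 4 ('a'): continues run of 'a', length=3
  Position 5 ('b'): new char, reset run to 1
  Position 6 ('c'): new char, reset run to 1
  Position 7 ('a'): new char, reset run to 1
Longest run: 'a' with length 3

3


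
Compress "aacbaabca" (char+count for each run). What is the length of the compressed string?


Input: aacbaabca
Runs:
  'a' x 2 => "a2"
  'c' x 1 => "c1"
  'b' x 1 => "b1"
  'a' x 2 => "a2"
  'b' x 1 => "b1"
  'c' x 1 => "c1"
  'a' x 1 => "a1"
Compressed: "a2c1b1a2b1c1a1"
Compressed length: 14

14


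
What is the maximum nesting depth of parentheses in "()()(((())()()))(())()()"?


Input: "()()(((())()()))(())()()"
Tracking depth:
  Position 0 '(': depth becomes 1
  Position 1 ')': depth becomes 0
  Position 2 '(': depth becomes 1
  Position 3 ')': depth becomes 0
  Position 4 '(': depth becomes 1
  Position 5 '(': depth becomes 2
  Position 6 '(': depth becomes 3
  Position 7 '(': depth becomes 4
  Position 8 ')': depth becomes 3
  Position 9 ')': depth becomes 2
  Position 10 '(': depth becomes 3
  Position 11 ')': depth becomes 2
  Position 12 '(': depth becomes 3
  Position 13 ')': depth becomes 2
  Position 14 ')': depth becomes 1
  Position 15 ')': depth becomes 0
  Position 16 '(': depth becomes 1
  Position 17 '(': depth becomes 2
  Position 18 ')': depth becomes 1
  Position 19 ')': depth becomes 0
  Position 20 '(': depth becomes 1
  Position 21 ')': depth becomes 0
  Position 22 '(': depth becomes 1
  Position 23 ')': depth becomes 0
Maximum depth reached: 4

4


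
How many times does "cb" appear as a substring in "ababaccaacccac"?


Searching for "cb" in "ababaccaacccac"
Scanning each position:
  Position 0: "ab" => no
  Position 1: "ba" => no
  Position 2: "ab" => no
  Position 3: "ba" => no
  Position 4: "ac" => no
  Position 5: "cc" => no
  Position 6: "ca" => no
  Position 7: "aa" => no
  Position 8: "ac" => no
  Position 9: "cc" => no
  Position 10: "cc" => no
  Position 11: "ca" => no
  Position 12: "ac" => no
Total occurrences: 0

0


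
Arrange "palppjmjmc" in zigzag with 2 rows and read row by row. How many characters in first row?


Zigzag "palppjmjmc" into 2 rows:
Placing characters:
  'p' => row 0
  'a' => row 1
  'l' => row 0
  'p' => row 1
  'p' => row 0
  'j' => row 1
  'm' => row 0
  'j' => row 1
  'm' => row 0
  'c' => row 1
Rows:
  Row 0: "plpmm"
  Row 1: "apjjc"
First row length: 5

5


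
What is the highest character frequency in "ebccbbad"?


Input: ebccbbad
Character counts:
  'a': 1
  'b': 3
  'c': 2
  'd': 1
  'e': 1
Maximum frequency: 3

3


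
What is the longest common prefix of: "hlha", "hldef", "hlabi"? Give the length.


Words: hlha, hldef, hlabi
  Position 0: all 'h' => match
  Position 1: all 'l' => match
  Position 2: ('h', 'd', 'a') => mismatch, stop
LCP = "hl" (length 2)

2


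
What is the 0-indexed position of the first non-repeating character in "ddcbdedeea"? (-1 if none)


Input: ddcbdedeea
Character frequencies:
  'a': 1
  'b': 1
  'c': 1
  'd': 4
  'e': 3
Scanning left to right for freq == 1:
  Position 0 ('d'): freq=4, skip
  Position 1 ('d'): freq=4, skip
  Position 2 ('c'): unique! => answer = 2

2


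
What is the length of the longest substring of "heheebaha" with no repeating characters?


Input: "heheebaha"
Sliding window (track last position of each char):
  Position 0 ('h'): window [0,0] length 1 -- new best
  Position 1 ('e'): window [0,1] length 2 -- new best
  Position 2 ('h'): repeat (last at 0), move window start to 1
  Position 2 ('h'): window [1,2] length 2
  Position 3 ('e'): repeat (last at 1), move window start to 2
  Position 3 ('e'): window [2,3] length 2
  Position 4 ('e'): repeat (last at 3), move window start to 4
  Position 4 ('e'): window [4,4] length 1
  Position 5 ('b'): window [4,5] length 2
  Position 6 ('a'): window [4,6] length 3 -- new best
  Position 7 ('h'): window [4,7] length 4 -- new best
  Position 8 ('a'): repeat (last at 6), move window start to 7
  Position 8 ('a'): window [7,8] length 2
Longest substring with no repeats: "ebah" with length 4

4


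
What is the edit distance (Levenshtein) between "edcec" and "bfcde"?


Computing edit distance: "edcec" -> "bfcde"
DP table:
           b    f    c    d    e
      0    1    2    3    4    5
  e   1    1    2    3    4    4
  d   2    2    2    3    3    4
  c   3    3    3    2    3    4
  e   4    4    4    3    3    3
  c   5    5    5    4    4    4
Edit distance = dp[5][5] = 4

4


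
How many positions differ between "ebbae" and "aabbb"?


Comparing "ebbae" and "aabbb" position by position:
  Position 0: 'e' vs 'a' => DIFFER
  Position 1: 'b' vs 'a' => DIFFER
  Position 2: 'b' vs 'b' => same
  Position 3: 'a' vs 'b' => DIFFER
  Position 4: 'e' vs 'b' => DIFFER
Positions that differ: 4

4


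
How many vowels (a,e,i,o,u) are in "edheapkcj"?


Input: edheapkcj
Checking each character:
  'e' at position 0: vowel (running total: 1)
  'd' at position 1: consonant
  'h' at position 2: consonant
  'e' at position 3: vowel (running total: 2)
  'a' at position 4: vowel (running total: 3)
  'p' at position 5: consonant
  'k' at position 6: consonant
  'c' at position 7: consonant
  'j' at position 8: consonant
Total vowels: 3

3


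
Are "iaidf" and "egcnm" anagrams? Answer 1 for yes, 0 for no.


Strings: "iaidf", "egcnm"
Sorted first:  adfii
Sorted second: cegmn
Differ at position 0: 'a' vs 'c' => not anagrams

0


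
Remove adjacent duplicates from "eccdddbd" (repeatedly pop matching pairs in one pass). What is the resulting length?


Input: eccdddbd
Stack-based adjacent duplicate removal:
  Read 'e': push. Stack: e
  Read 'c': push. Stack: ec
  Read 'c': matches stack top 'c' => pop. Stack: e
  Read 'd': push. Stack: ed
  Read 'd': matches stack top 'd' => pop. Stack: e
  Read 'd': push. Stack: ed
  Read 'b': push. Stack: edb
  Read 'd': push. Stack: edbd
Final stack: "edbd" (length 4)

4


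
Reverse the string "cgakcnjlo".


Input: cgakcnjlo
Reading characters right to left:
  Position 8: 'o'
  Position 7: 'l'
  Position 6: 'j'
  Position 5: 'n'
  Position 4: 'c'
  Position 3: 'k'
  Position 2: 'a'
  Position 1: 'g'
  Position 0: 'c'
Reversed: oljnckagc

oljnckagc


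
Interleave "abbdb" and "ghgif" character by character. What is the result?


Interleaving "abbdb" and "ghgif":
  Position 0: 'a' from first, 'g' from second => "ag"
  Position 1: 'b' from first, 'h' from second => "bh"
  Position 2: 'b' from first, 'g' from second => "bg"
  Position 3: 'd' from first, 'i' from second => "di"
  Position 4: 'b' from first, 'f' from second => "bf"
Result: agbhbgdibf

agbhbgdibf


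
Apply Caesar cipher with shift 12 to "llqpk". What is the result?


Caesar cipher: shift "llqpk" by 12
  'l' (pos 11) + 12 = pos 23 = 'x'
  'l' (pos 11) + 12 = pos 23 = 'x'
  'q' (pos 16) + 12 = pos 2 = 'c'
  'p' (pos 15) + 12 = pos 1 = 'b'
  'k' (pos 10) + 12 = pos 22 = 'w'
Result: xxcbw

xxcbw


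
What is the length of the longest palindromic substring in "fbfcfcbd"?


Input: "fbfcfcbd"
Checking substrings for palindromes:
  [0:3] "fbf" (len 3) => palindrome
  [2:5] "fcf" (len 3) => palindrome
  [3:6] "cfc" (len 3) => palindrome
Longest palindromic substring: "fbf" with length 3

3


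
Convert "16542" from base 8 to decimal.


Input: "16542" in base 8
Positional expansion:
  Digit '1' (value 1) x 8^4 = 4096
  Digit '6' (value 6) x 8^3 = 3072
  Digit '5' (value 5) x 8^2 = 320
  Digit '4' (value 4) x 8^1 = 32
  Digit '2' (value 2) x 8^0 = 2
Sum = 7522

7522


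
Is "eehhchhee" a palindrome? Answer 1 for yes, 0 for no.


Input: eehhchhee
Reversed: eehhchhee
  Compare pos 0 ('e') with pos 8 ('e'): match
  Compare pos 1 ('e') with pos 7 ('e'): match
  Compare pos 2 ('h') with pos 6 ('h'): match
  Compare pos 3 ('h') with pos 5 ('h'): match
Result: palindrome

1


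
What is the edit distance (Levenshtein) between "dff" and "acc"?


Computing edit distance: "dff" -> "acc"
DP table:
           a    c    c
      0    1    2    3
  d   1    1    2    3
  f   2    2    2    3
  f   3    3    3    3
Edit distance = dp[3][3] = 3

3


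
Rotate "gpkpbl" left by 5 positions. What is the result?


Input: "gpkpbl", rotate left by 5
First 5 characters: "gpkpb"
Remaining characters: "l"
Concatenate remaining + first: "l" + "gpkpb" = "lgpkpb"

lgpkpb


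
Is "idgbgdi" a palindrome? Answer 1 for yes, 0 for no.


Input: idgbgdi
Reversed: idgbgdi
  Compare pos 0 ('i') with pos 6 ('i'): match
  Compare pos 1 ('d') with pos 5 ('d'): match
  Compare pos 2 ('g') with pos 4 ('g'): match
Result: palindrome

1


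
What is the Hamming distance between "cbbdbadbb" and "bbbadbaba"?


Comparing "cbbdbadbb" and "bbbadbaba" position by position:
  Position 0: 'c' vs 'b' => differ
  Position 1: 'b' vs 'b' => same
  Position 2: 'b' vs 'b' => same
  Position 3: 'd' vs 'a' => differ
  Position 4: 'b' vs 'd' => differ
  Position 5: 'a' vs 'b' => differ
  Position 6: 'd' vs 'a' => differ
  Position 7: 'b' vs 'b' => same
  Position 8: 'b' vs 'a' => differ
Total differences (Hamming distance): 6

6


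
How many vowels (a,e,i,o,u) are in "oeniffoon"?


Input: oeniffoon
Checking each character:
  'o' at position 0: vowel (running total: 1)
  'e' at position 1: vowel (running total: 2)
  'n' at position 2: consonant
  'i' at position 3: vowel (running total: 3)
  'f' at position 4: consonant
  'f' at position 5: consonant
  'o' at position 6: vowel (running total: 4)
  'o' at position 7: vowel (running total: 5)
  'n' at position 8: consonant
Total vowels: 5

5


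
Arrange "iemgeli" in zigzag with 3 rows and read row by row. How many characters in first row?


Zigzag "iemgeli" into 3 rows:
Placing characters:
  'i' => row 0
  'e' => row 1
  'm' => row 2
  'g' => row 1
  'e' => row 0
  'l' => row 1
  'i' => row 2
Rows:
  Row 0: "ie"
  Row 1: "egl"
  Row 2: "mi"
First row length: 2

2


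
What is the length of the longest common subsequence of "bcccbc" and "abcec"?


LCS of "bcccbc" and "abcec"
DP table:
           a    b    c    e    c
      0    0    0    0    0    0
  b   0    0    1    1    1    1
  c   0    0    1    2    2    2
  c   0    0    1    2    2    3
  c   0    0    1    2    2    3
  b   0    0    1    2    2    3
  c   0    0    1    2    2    3
LCS length = dp[6][5] = 3

3


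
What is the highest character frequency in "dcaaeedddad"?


Input: dcaaeedddad
Character counts:
  'a': 3
  'c': 1
  'd': 5
  'e': 2
Maximum frequency: 5

5


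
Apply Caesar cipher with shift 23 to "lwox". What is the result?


Caesar cipher: shift "lwox" by 23
  'l' (pos 11) + 23 = pos 8 = 'i'
  'w' (pos 22) + 23 = pos 19 = 't'
  'o' (pos 14) + 23 = pos 11 = 'l'
  'x' (pos 23) + 23 = pos 20 = 'u'
Result: itlu

itlu


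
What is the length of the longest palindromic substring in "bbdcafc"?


Input: "bbdcafc"
Checking substrings for palindromes:
  [0:2] "bb" (len 2) => palindrome
Longest palindromic substring: "bb" with length 2

2


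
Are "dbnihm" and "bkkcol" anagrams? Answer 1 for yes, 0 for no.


Strings: "dbnihm", "bkkcol"
Sorted first:  bdhimn
Sorted second: bckklo
Differ at position 1: 'd' vs 'c' => not anagrams

0


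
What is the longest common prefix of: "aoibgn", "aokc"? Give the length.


Words: aoibgn, aokc
  Position 0: all 'a' => match
  Position 1: all 'o' => match
  Position 2: ('i', 'k') => mismatch, stop
LCP = "ao" (length 2)

2


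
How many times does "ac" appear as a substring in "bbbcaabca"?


Searching for "ac" in "bbbcaabca"
Scanning each position:
  Position 0: "bb" => no
  Position 1: "bb" => no
  Position 2: "bc" => no
  Position 3: "ca" => no
  Position 4: "aa" => no
  Position 5: "ab" => no
  Position 6: "bc" => no
  Position 7: "ca" => no
Total occurrences: 0

0


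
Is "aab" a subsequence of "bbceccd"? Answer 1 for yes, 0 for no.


Check if "aab" is a subsequence of "bbceccd"
Greedy scan:
  Position 0 ('b'): no match needed
  Position 1 ('b'): no match needed
  Position 2 ('c'): no match needed
  Position 3 ('e'): no match needed
  Position 4 ('c'): no match needed
  Position 5 ('c'): no match needed
  Position 6 ('d'): no match needed
Only matched 0/3 characters => not a subsequence

0


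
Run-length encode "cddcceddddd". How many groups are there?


Input: cddcceddddd
Scanning for consecutive runs:
  Group 1: 'c' x 1 (positions 0-0)
  Group 2: 'd' x 2 (positions 1-2)
  Group 3: 'c' x 2 (positions 3-4)
  Group 4: 'e' x 1 (positions 5-5)
  Group 5: 'd' x 5 (positions 6-10)
Total groups: 5

5


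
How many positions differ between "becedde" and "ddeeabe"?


Comparing "becedde" and "ddeeabe" position by position:
  Position 0: 'b' vs 'd' => DIFFER
  Position 1: 'e' vs 'd' => DIFFER
  Position 2: 'c' vs 'e' => DIFFER
  Position 3: 'e' vs 'e' => same
  Position 4: 'd' vs 'a' => DIFFER
  Position 5: 'd' vs 'b' => DIFFER
  Position 6: 'e' vs 'e' => same
Positions that differ: 5

5


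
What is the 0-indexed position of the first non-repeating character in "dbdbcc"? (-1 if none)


Input: dbdbcc
Character frequencies:
  'b': 2
  'c': 2
  'd': 2
Scanning left to right for freq == 1:
  Position 0 ('d'): freq=2, skip
  Position 1 ('b'): freq=2, skip
  Position 2 ('d'): freq=2, skip
  Position 3 ('b'): freq=2, skip
  Position 4 ('c'): freq=2, skip
  Position 5 ('c'): freq=2, skip
  No unique character found => answer = -1

-1


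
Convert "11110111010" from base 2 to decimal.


Input: "11110111010" in base 2
Positional expansion:
  Digit '1' (value 1) x 2^10 = 1024
  Digit '1' (value 1) x 2^9 = 512
  Digit '1' (value 1) x 2^8 = 256
  Digit '1' (value 1) x 2^7 = 128
  Digit '0' (value 0) x 2^6 = 0
  Digit '1' (value 1) x 2^5 = 32
  Digit '1' (value 1) x 2^4 = 16
  Digit '1' (value 1) x 2^3 = 8
  Digit '0' (value 0) x 2^2 = 0
  Digit '1' (value 1) x 2^1 = 2
  Digit '0' (value 0) x 2^0 = 0
Sum = 1978

1978


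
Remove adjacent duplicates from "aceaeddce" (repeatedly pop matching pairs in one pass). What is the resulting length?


Input: aceaeddce
Stack-based adjacent duplicate removal:
  Read 'a': push. Stack: a
  Read 'c': push. Stack: ac
  Read 'e': push. Stack: ace
  Read 'a': push. Stack: acea
  Read 'e': push. Stack: aceae
  Read 'd': push. Stack: aceaed
  Read 'd': matches stack top 'd' => pop. Stack: aceae
  Read 'c': push. Stack: aceaec
  Read 'e': push. Stack: aceaece
Final stack: "aceaece" (length 7)

7


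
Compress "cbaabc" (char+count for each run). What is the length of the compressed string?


Input: cbaabc
Runs:
  'c' x 1 => "c1"
  'b' x 1 => "b1"
  'a' x 2 => "a2"
  'b' x 1 => "b1"
  'c' x 1 => "c1"
Compressed: "c1b1a2b1c1"
Compressed length: 10

10


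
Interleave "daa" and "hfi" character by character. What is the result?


Interleaving "daa" and "hfi":
  Position 0: 'd' from first, 'h' from second => "dh"
  Position 1: 'a' from first, 'f' from second => "af"
  Position 2: 'a' from first, 'i' from second => "ai"
Result: dhafai

dhafai


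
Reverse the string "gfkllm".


Input: gfkllm
Reading characters right to left:
  Position 5: 'm'
  Position 4: 'l'
  Position 3: 'l'
  Position 2: 'k'
  Position 1: 'f'
  Position 0: 'g'
Reversed: mllkfg

mllkfg


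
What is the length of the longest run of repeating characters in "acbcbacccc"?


Input: "acbcbacccc"
Scanning for longest run:
  Position 1 ('c'): new char, reset run to 1
  Position 2 ('b'): new char, reset run to 1
  Position 3 ('c'): new char, reset run to 1
  Position 4 ('b'): new char, reset run to 1
  Position 5 ('a'): new char, reset run to 1
  Position 6 ('c'): new char, reset run to 1
  Position 7 ('c'): continues run of 'c', length=2
  Position 8 ('c'): continues run of 'c', length=3
  Position 9 ('c'): continues run of 'c', length=4
Longest run: 'c' with length 4

4


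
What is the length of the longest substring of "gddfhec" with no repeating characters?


Input: "gddfhec"
Sliding window (track last position of each char):
  Position 0 ('g'): window [0,0] length 1 -- new best
  Position 1 ('d'): window [0,1] length 2 -- new best
  Position 2 ('d'): repeat (last at 1), move window start to 2
  Position 2 ('d'): window [2,2] length 1
  Position 3 ('f'): window [2,3] length 2
  Position 4 ('h'): window [2,4] length 3 -- new best
  Position 5 ('e'): window [2,5] length 4 -- new best
  Position 6 ('c'): window [2,6] length 5 -- new best
Longest substring with no repeats: "dfhec" with length 5

5


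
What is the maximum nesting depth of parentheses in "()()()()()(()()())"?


Input: "()()()()()(()()())"
Tracking depth:
  Position 0 '(': depth becomes 1
  Position 1 ')': depth becomes 0
  Position 2 '(': depth becomes 1
  Position 3 ')': depth becomes 0
  Position 4 '(': depth becomes 1
  Position 5 ')': depth becomes 0
  Position 6 '(': depth becomes 1
  Position 7 ')': depth becomes 0
  Position 8 '(': depth becomes 1
  Position 9 ')': depth becomes 0
  Position 10 '(': depth becomes 1
  Position 11 '(': depth becomes 2
  Position 12 ')': depth becomes 1
  Position 13 '(': depth becomes 2
  Position 14 ')': depth becomes 1
  Position 15 '(': depth becomes 2
  Position 16 ')': depth becomes 1
  Position 17 ')': depth becomes 0
Maximum depth reached: 2

2


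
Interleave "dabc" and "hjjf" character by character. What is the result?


Interleaving "dabc" and "hjjf":
  Position 0: 'd' from first, 'h' from second => "dh"
  Position 1: 'a' from first, 'j' from second => "aj"
  Position 2: 'b' from first, 'j' from second => "bj"
  Position 3: 'c' from first, 'f' from second => "cf"
Result: dhajbjcf

dhajbjcf


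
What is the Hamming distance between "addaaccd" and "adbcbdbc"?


Comparing "addaaccd" and "adbcbdbc" position by position:
  Position 0: 'a' vs 'a' => same
  Position 1: 'd' vs 'd' => same
  Position 2: 'd' vs 'b' => differ
  Position 3: 'a' vs 'c' => differ
  Position 4: 'a' vs 'b' => differ
  Position 5: 'c' vs 'd' => differ
  Position 6: 'c' vs 'b' => differ
  Position 7: 'd' vs 'c' => differ
Total differences (Hamming distance): 6

6


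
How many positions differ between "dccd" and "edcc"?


Comparing "dccd" and "edcc" position by position:
  Position 0: 'd' vs 'e' => DIFFER
  Position 1: 'c' vs 'd' => DIFFER
  Position 2: 'c' vs 'c' => same
  Position 3: 'd' vs 'c' => DIFFER
Positions that differ: 3

3


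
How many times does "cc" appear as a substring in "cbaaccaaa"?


Searching for "cc" in "cbaaccaaa"
Scanning each position:
  Position 0: "cb" => no
  Position 1: "ba" => no
  Position 2: "aa" => no
  Position 3: "ac" => no
  Position 4: "cc" => MATCH
  Position 5: "ca" => no
  Position 6: "aa" => no
  Position 7: "aa" => no
Total occurrences: 1

1


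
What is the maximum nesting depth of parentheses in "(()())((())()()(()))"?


Input: "(()())((())()()(()))"
Tracking depth:
  Position 0 '(': depth becomes 1
  Position 1 '(': depth becomes 2
  Position 2 ')': depth becomes 1
  Position 3 '(': depth becomes 2
  Position 4 ')': depth becomes 1
  Position 5 ')': depth becomes 0
  Position 6 '(': depth becomes 1
  Position 7 '(': depth becomes 2
  Position 8 '(': depth becomes 3
  Position 9 ')': depth becomes 2
  Position 10 ')': depth becomes 1
  Position 11 '(': depth becomes 2
  Position 12 ')': depth becomes 1
  Position 13 '(': depth becomes 2
  Position 14 ')': depth becomes 1
  Position 15 '(': depth becomes 2
  Position 16 '(': depth becomes 3
  Position 17 ')': depth becomes 2
  Position 18 ')': depth becomes 1
  Position 19 ')': depth becomes 0
Maximum depth reached: 3

3


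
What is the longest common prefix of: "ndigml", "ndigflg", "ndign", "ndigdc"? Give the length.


Words: ndigml, ndigflg, ndign, ndigdc
  Position 0: all 'n' => match
  Position 1: all 'd' => match
  Position 2: all 'i' => match
  Position 3: all 'g' => match
  Position 4: ('m', 'f', 'n', 'd') => mismatch, stop
LCP = "ndig" (length 4)

4


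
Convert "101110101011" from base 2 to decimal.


Input: "101110101011" in base 2
Positional expansion:
  Digit '1' (value 1) x 2^11 = 2048
  Digit '0' (value 0) x 2^10 = 0
  Digit '1' (value 1) x 2^9 = 512
  Digit '1' (value 1) x 2^8 = 256
  Digit '1' (value 1) x 2^7 = 128
  Digit '0' (value 0) x 2^6 = 0
  Digit '1' (value 1) x 2^5 = 32
  Digit '0' (value 0) x 2^4 = 0
  Digit '1' (value 1) x 2^3 = 8
  Digit '0' (value 0) x 2^2 = 0
  Digit '1' (value 1) x 2^1 = 2
  Digit '1' (value 1) x 2^0 = 1
Sum = 2987

2987


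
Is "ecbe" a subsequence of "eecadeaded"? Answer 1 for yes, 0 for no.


Check if "ecbe" is a subsequence of "eecadeaded"
Greedy scan:
  Position 0 ('e'): matches sub[0] = 'e'
  Position 1 ('e'): no match needed
  Position 2 ('c'): matches sub[1] = 'c'
  Position 3 ('a'): no match needed
  Position 4 ('d'): no match needed
  Position 5 ('e'): no match needed
  Position 6 ('a'): no match needed
  Position 7 ('d'): no match needed
  Position 8 ('e'): no match needed
  Position 9 ('d'): no match needed
Only matched 2/4 characters => not a subsequence

0


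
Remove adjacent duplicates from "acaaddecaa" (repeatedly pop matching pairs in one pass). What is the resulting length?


Input: acaaddecaa
Stack-based adjacent duplicate removal:
  Read 'a': push. Stack: a
  Read 'c': push. Stack: ac
  Read 'a': push. Stack: aca
  Read 'a': matches stack top 'a' => pop. Stack: ac
  Read 'd': push. Stack: acd
  Read 'd': matches stack top 'd' => pop. Stack: ac
  Read 'e': push. Stack: ace
  Read 'c': push. Stack: acec
  Read 'a': push. Stack: aceca
  Read 'a': matches stack top 'a' => pop. Stack: acec
Final stack: "acec" (length 4)

4


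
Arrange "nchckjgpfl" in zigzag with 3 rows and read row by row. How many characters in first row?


Zigzag "nchckjgpfl" into 3 rows:
Placing characters:
  'n' => row 0
  'c' => row 1
  'h' => row 2
  'c' => row 1
  'k' => row 0
  'j' => row 1
  'g' => row 2
  'p' => row 1
  'f' => row 0
  'l' => row 1
Rows:
  Row 0: "nkf"
  Row 1: "ccjpl"
  Row 2: "hg"
First row length: 3

3


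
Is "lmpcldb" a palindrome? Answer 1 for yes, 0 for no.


Input: lmpcldb
Reversed: bdlcpml
  Compare pos 0 ('l') with pos 6 ('b'): MISMATCH
  Compare pos 1 ('m') with pos 5 ('d'): MISMATCH
  Compare pos 2 ('p') with pos 4 ('l'): MISMATCH
Result: not a palindrome

0


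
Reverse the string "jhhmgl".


Input: jhhmgl
Reading characters right to left:
  Position 5: 'l'
  Position 4: 'g'
  Position 3: 'm'
  Position 2: 'h'
  Position 1: 'h'
  Position 0: 'j'
Reversed: lgmhhj

lgmhhj


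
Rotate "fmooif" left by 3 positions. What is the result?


Input: "fmooif", rotate left by 3
First 3 characters: "fmo"
Remaining characters: "oif"
Concatenate remaining + first: "oif" + "fmo" = "oiffmo"

oiffmo


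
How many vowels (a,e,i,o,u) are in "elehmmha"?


Input: elehmmha
Checking each character:
  'e' at position 0: vowel (running total: 1)
  'l' at position 1: consonant
  'e' at position 2: vowel (running total: 2)
  'h' at position 3: consonant
  'm' at position 4: consonant
  'm' at position 5: consonant
  'h' at position 6: consonant
  'a' at position 7: vowel (running total: 3)
Total vowels: 3

3


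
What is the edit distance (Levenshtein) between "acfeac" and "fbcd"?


Computing edit distance: "acfeac" -> "fbcd"
DP table:
           f    b    c    d
      0    1    2    3    4
  a   1    1    2    3    4
  c   2    2    2    2    3
  f   3    2    3    3    3
  e   4    3    3    4    4
  a   5    4    4    4    5
  c   6    5    5    4    5
Edit distance = dp[6][4] = 5

5


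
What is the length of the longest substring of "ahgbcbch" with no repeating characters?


Input: "ahgbcbch"
Sliding window (track last position of each char):
  Position 0 ('a'): window [0,0] length 1 -- new best
  Position 1 ('h'): window [0,1] length 2 -- new best
  Position 2 ('g'): window [0,2] length 3 -- new best
  Position 3 ('b'): window [0,3] length 4 -- new best
  Position 4 ('c'): window [0,4] length 5 -- new best
  Position 5 ('b'): repeat (last at 3), move window start to 4
  Position 5 ('b'): window [4,5] length 2
  Position 6 ('c'): repeat (last at 4), move window start to 5
  Position 6 ('c'): window [5,6] length 2
  Position 7 ('h'): window [5,7] length 3
Longest substring with no repeats: "ahgbc" with length 5

5


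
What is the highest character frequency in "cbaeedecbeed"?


Input: cbaeedecbeed
Character counts:
  'a': 1
  'b': 2
  'c': 2
  'd': 2
  'e': 5
Maximum frequency: 5

5


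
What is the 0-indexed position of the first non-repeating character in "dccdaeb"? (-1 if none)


Input: dccdaeb
Character frequencies:
  'a': 1
  'b': 1
  'c': 2
  'd': 2
  'e': 1
Scanning left to right for freq == 1:
  Position 0 ('d'): freq=2, skip
  Position 1 ('c'): freq=2, skip
  Position 2 ('c'): freq=2, skip
  Position 3 ('d'): freq=2, skip
  Position 4 ('a'): unique! => answer = 4

4


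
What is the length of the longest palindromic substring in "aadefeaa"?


Input: "aadefeaa"
Checking substrings for palindromes:
  [3:6] "efe" (len 3) => palindrome
  [0:2] "aa" (len 2) => palindrome
  [6:8] "aa" (len 2) => palindrome
Longest palindromic substring: "efe" with length 3

3


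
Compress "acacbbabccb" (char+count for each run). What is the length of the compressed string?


Input: acacbbabccb
Runs:
  'a' x 1 => "a1"
  'c' x 1 => "c1"
  'a' x 1 => "a1"
  'c' x 1 => "c1"
  'b' x 2 => "b2"
  'a' x 1 => "a1"
  'b' x 1 => "b1"
  'c' x 2 => "c2"
  'b' x 1 => "b1"
Compressed: "a1c1a1c1b2a1b1c2b1"
Compressed length: 18

18


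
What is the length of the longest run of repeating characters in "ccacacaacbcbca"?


Input: "ccacacaacbcbca"
Scanning for longest run:
  Position 1 ('c'): continues run of 'c', length=2
  Position 2 ('a'): new char, reset run to 1
  Position 3 ('c'): new char, reset run to 1
  Position 4 ('a'): new char, reset run to 1
  Position 5 ('c'): new char, reset run to 1
  Position 6 ('a'): new char, reset run to 1
  Position 7 ('a'): continues run of 'a', length=2
  Position 8 ('c'): new char, reset run to 1
  Position 9 ('b'): new char, reset run to 1
  Position 10 ('c'): new char, reset run to 1
  Position 11 ('b'): new char, reset run to 1
  Position 12 ('c'): new char, reset run to 1
  Position 13 ('a'): new char, reset run to 1
Longest run: 'c' with length 2

2


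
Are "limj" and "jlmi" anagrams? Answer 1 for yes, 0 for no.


Strings: "limj", "jlmi"
Sorted first:  ijlm
Sorted second: ijlm
Sorted forms match => anagrams

1


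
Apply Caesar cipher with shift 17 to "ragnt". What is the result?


Caesar cipher: shift "ragnt" by 17
  'r' (pos 17) + 17 = pos 8 = 'i'
  'a' (pos 0) + 17 = pos 17 = 'r'
  'g' (pos 6) + 17 = pos 23 = 'x'
  'n' (pos 13) + 17 = pos 4 = 'e'
  't' (pos 19) + 17 = pos 10 = 'k'
Result: irxek

irxek


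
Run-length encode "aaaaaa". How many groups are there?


Input: aaaaaa
Scanning for consecutive runs:
  Group 1: 'a' x 6 (positions 0-5)
Total groups: 1

1


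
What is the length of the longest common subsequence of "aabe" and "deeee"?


LCS of "aabe" and "deeee"
DP table:
           d    e    e    e    e
      0    0    0    0    0    0
  a   0    0    0    0    0    0
  a   0    0    0    0    0    0
  b   0    0    0    0    0    0
  e   0    0    1    1    1    1
LCS length = dp[4][5] = 1

1


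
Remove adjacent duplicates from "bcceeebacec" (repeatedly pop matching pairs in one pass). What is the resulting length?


Input: bcceeebacec
Stack-based adjacent duplicate removal:
  Read 'b': push. Stack: b
  Read 'c': push. Stack: bc
  Read 'c': matches stack top 'c' => pop. Stack: b
  Read 'e': push. Stack: be
  Read 'e': matches stack top 'e' => pop. Stack: b
  Read 'e': push. Stack: be
  Read 'b': push. Stack: beb
  Read 'a': push. Stack: beba
  Read 'c': push. Stack: bebac
  Read 'e': push. Stack: bebace
  Read 'c': push. Stack: bebacec
Final stack: "bebacec" (length 7)

7


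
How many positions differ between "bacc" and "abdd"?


Comparing "bacc" and "abdd" position by position:
  Position 0: 'b' vs 'a' => DIFFER
  Position 1: 'a' vs 'b' => DIFFER
  Position 2: 'c' vs 'd' => DIFFER
  Position 3: 'c' vs 'd' => DIFFER
Positions that differ: 4

4


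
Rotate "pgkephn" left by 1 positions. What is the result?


Input: "pgkephn", rotate left by 1
First 1 characters: "p"
Remaining characters: "gkephn"
Concatenate remaining + first: "gkephn" + "p" = "gkephnp"

gkephnp


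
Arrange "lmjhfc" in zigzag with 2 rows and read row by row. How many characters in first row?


Zigzag "lmjhfc" into 2 rows:
Placing characters:
  'l' => row 0
  'm' => row 1
  'j' => row 0
  'h' => row 1
  'f' => row 0
  'c' => row 1
Rows:
  Row 0: "ljf"
  Row 1: "mhc"
First row length: 3

3


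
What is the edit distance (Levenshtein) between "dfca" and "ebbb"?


Computing edit distance: "dfca" -> "ebbb"
DP table:
           e    b    b    b
      0    1    2    3    4
  d   1    1    2    3    4
  f   2    2    2    3    4
  c   3    3    3    3    4
  a   4    4    4    4    4
Edit distance = dp[4][4] = 4

4


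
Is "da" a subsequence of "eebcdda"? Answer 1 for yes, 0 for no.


Check if "da" is a subsequence of "eebcdda"
Greedy scan:
  Position 0 ('e'): no match needed
  Position 1 ('e'): no match needed
  Position 2 ('b'): no match needed
  Position 3 ('c'): no match needed
  Position 4 ('d'): matches sub[0] = 'd'
  Position 5 ('d'): no match needed
  Position 6 ('a'): matches sub[1] = 'a'
All 2 characters matched => is a subsequence

1


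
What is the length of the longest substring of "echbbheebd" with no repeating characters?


Input: "echbbheebd"
Sliding window (track last position of each char):
  Position 0 ('e'): window [0,0] length 1 -- new best
  Position 1 ('c'): window [0,1] length 2 -- new best
  Position 2 ('h'): window [0,2] length 3 -- new best
  Position 3 ('b'): window [0,3] length 4 -- new best
  Position 4 ('b'): repeat (last at 3), move window start to 4
  Position 4 ('b'): window [4,4] length 1
  Position 5 ('h'): window [4,5] length 2
  Position 6 ('e'): window [4,6] length 3
  Position 7 ('e'): repeat (last at 6), move window start to 7
  Position 7 ('e'): window [7,7] length 1
  Position 8 ('b'): window [7,8] length 2
  Position 9 ('d'): window [7,9] length 3
Longest substring with no repeats: "echb" with length 4

4


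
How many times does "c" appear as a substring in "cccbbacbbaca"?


Searching for "c" in "cccbbacbbaca"
Scanning each position:
  Position 0: "c" => MATCH
  Position 1: "c" => MATCH
  Position 2: "c" => MATCH
  Position 3: "b" => no
  Position 4: "b" => no
  Position 5: "a" => no
  Position 6: "c" => MATCH
  Position 7: "b" => no
  Position 8: "b" => no
  Position 9: "a" => no
  Position 10: "c" => MATCH
  Position 11: "a" => no
Total occurrences: 5

5


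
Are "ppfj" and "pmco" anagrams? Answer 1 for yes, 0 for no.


Strings: "ppfj", "pmco"
Sorted first:  fjpp
Sorted second: cmop
Differ at position 0: 'f' vs 'c' => not anagrams

0


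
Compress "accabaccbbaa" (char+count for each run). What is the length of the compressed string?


Input: accabaccbbaa
Runs:
  'a' x 1 => "a1"
  'c' x 2 => "c2"
  'a' x 1 => "a1"
  'b' x 1 => "b1"
  'a' x 1 => "a1"
  'c' x 2 => "c2"
  'b' x 2 => "b2"
  'a' x 2 => "a2"
Compressed: "a1c2a1b1a1c2b2a2"
Compressed length: 16

16


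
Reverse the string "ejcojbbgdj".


Input: ejcojbbgdj
Reading characters right to left:
  Position 9: 'j'
  Position 8: 'd'
  Position 7: 'g'
  Position 6: 'b'
  Position 5: 'b'
  Position 4: 'j'
  Position 3: 'o'
  Position 2: 'c'
  Position 1: 'j'
  Position 0: 'e'
Reversed: jdgbbjocje

jdgbbjocje


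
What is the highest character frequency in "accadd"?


Input: accadd
Character counts:
  'a': 2
  'c': 2
  'd': 2
Maximum frequency: 2

2


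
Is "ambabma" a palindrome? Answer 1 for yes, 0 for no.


Input: ambabma
Reversed: ambabma
  Compare pos 0 ('a') with pos 6 ('a'): match
  Compare pos 1 ('m') with pos 5 ('m'): match
  Compare pos 2 ('b') with pos 4 ('b'): match
Result: palindrome

1
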